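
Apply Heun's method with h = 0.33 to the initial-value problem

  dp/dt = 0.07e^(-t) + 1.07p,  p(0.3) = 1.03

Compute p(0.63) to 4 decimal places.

1.4756

Heun: k1 = f(t_n, p_n); k2 = f(t_n + h, p_n + h·k1); p_{n+1} = p_n + (h/2)·(k1 + k2).
t=0.300000, p=1.030000:
  k1 = f(0.300000, 1.030000) = 1.153957
  k2 = f(0.630000, 1.410806) = 1.546844
  p ← 1.030000 + (0.33/2)·(1.153957 + 1.546844) = 1.475632
p(0.63) ≈ 1.4756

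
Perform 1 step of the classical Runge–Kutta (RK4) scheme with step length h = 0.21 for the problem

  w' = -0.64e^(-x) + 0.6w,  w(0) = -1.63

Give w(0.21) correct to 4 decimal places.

RK4: k1 = f(x_n, w_n); k2 = f(x_n + h/2, w_n + (h/2)·k1); k3 = f(x_n + h/2, w_n + (h/2)·k2); k4 = f(x_n + h, w_n + h·k3); w_{n+1} = w_n + (h/6)·(k1 + 2k2 + 2k3 + k4).
x=0.000000, w=-1.630000:
  k1 = f(0.000000, -1.630000) = -1.618000
  k2 = f(0.105000, -1.799890) = -1.656142
  k3 = f(0.105000, -1.803895) = -1.658545
  k4 = f(0.210000, -1.978294) = -1.705751
  w ← -1.630000 + (0.21/6)·(k1 + 2k2 + 2k3 + k4) = -1.978359
w(0.21) ≈ -1.9784

-1.9784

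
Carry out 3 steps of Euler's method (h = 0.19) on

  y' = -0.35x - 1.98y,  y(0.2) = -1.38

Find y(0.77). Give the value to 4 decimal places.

Euler: y_{n+1} = y_n + h·f(x_n, y_n).
x=0.200000, y=-1.380000: f=2.662400 → y ← -1.380000 + 0.19·2.662400 = -0.874144
x=0.390000, y=-0.874144: f=1.594305 → y ← -0.874144 + 0.19·1.594305 = -0.571226
x=0.580000, y=-0.571226: f=0.928028 → y ← -0.571226 + 0.19·0.928028 = -0.394901
y(0.77) ≈ -0.3949

-0.3949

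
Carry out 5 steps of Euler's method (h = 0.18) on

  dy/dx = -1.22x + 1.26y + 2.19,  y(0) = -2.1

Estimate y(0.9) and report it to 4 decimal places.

-3.2393

Euler: y_{n+1} = y_n + h·f(x_n, y_n).
x=0.000000, y=-2.100000: f=-0.456000 → y ← -2.100000 + 0.18·(-0.456000) = -2.182080
x=0.180000, y=-2.182080: f=-0.779021 → y ← -2.182080 + 0.18·(-0.779021) = -2.322304
x=0.360000, y=-2.322304: f=-1.175303 → y ← -2.322304 + 0.18·(-1.175303) = -2.533858
x=0.540000, y=-2.533858: f=-1.661461 → y ← -2.533858 + 0.18·(-1.661461) = -2.832921
x=0.720000, y=-2.832921: f=-2.257881 → y ← -2.832921 + 0.18·(-2.257881) = -3.239340
y(0.9) ≈ -3.2393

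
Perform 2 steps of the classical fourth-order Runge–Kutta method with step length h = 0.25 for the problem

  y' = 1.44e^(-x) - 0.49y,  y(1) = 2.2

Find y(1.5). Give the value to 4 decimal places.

1.9049

RK4: k1 = f(x_n, y_n); k2 = f(x_n + h/2, y_n + (h/2)·k1); k3 = f(x_n + h/2, y_n + (h/2)·k2); k4 = f(x_n + h, y_n + h·k3); y_{n+1} = y_n + (h/6)·(k1 + 2k2 + 2k3 + k4).
x=1.000000, y=2.200000:
  k1 = f(1.000000, 2.200000) = -0.548254
  k2 = f(1.125000, 2.131468) = -0.576920
  k3 = f(1.125000, 2.127885) = -0.575164
  k4 = f(1.250000, 2.056209) = -0.594975
  y ← 2.200000 + (0.25/6)·(k1 + 2k2 + 2k3 + k4) = 2.056358
x=1.250000, y=2.056358:
  k1 = f(1.250000, 2.056358) = -0.595049
  k2 = f(1.375000, 1.981977) = -0.607080
  k3 = f(1.375000, 1.980473) = -0.606343
  k4 = f(1.500000, 1.904773) = -0.612031
  y ← 2.056358 + (0.25/6)·(k1 + 2k2 + 2k3 + k4) = 1.904945
y(1.5) ≈ 1.9049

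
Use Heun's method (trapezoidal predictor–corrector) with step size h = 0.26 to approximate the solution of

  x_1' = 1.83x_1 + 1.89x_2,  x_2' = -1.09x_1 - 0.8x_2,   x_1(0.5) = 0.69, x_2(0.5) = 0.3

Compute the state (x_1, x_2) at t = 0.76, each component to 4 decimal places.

Heun on (x_1,x_2): k1 = f(t_n, state_n); k2 = f(t_n + h, state_n + h·k1); state_{n+1} = state_n + (h/2)·(k1 + k2).
0.500000: (0.690000, 0.300000)
  k1 = (1.829700, -0.992100)
  predictor → (1.165722, 0.042054)
  k2 = (2.212753, -1.304280)
  → (1.215519, 0.001471)
(x_1(0.76), x_2(0.76)) ≈ (1.2155, 0.0015)

1.2155, 0.0015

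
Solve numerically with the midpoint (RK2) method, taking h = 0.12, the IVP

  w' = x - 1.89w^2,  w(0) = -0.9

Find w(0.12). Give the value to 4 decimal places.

Midpoint: k1 = f(x_n, w_n); k2 = f(x_n + h/2, w_n + (h/2)·k1); w_{n+1} = w_n + h·k2.
x=0.000000, w=-0.900000:
  k1 = f(0.000000, -0.900000) = -1.530900
  k2 = f(0.060000, -0.991854) = -1.799334
  w ← -0.900000 + 0.12·(-1.799334) = -1.115920
w(0.12) ≈ -1.1159

-1.1159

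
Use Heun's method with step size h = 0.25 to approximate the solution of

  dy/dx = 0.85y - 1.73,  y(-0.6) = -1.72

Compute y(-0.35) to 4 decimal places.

Heun: k1 = f(x_n, y_n); k2 = f(x_n + h, y_n + h·k1); y_{n+1} = y_n + (h/2)·(k1 + k2).
x=-0.600000, y=-1.720000:
  k1 = f(-0.600000, -1.720000) = -3.192000
  k2 = f(-0.350000, -2.518000) = -3.870300
  y ← -1.720000 + (0.25/2)·(-3.192000 + (-3.870300)) = -2.602787
y(-0.35) ≈ -2.6028

-2.6028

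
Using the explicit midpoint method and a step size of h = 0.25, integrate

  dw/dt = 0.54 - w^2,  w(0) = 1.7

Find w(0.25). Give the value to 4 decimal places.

Midpoint: k1 = f(t_n, w_n); k2 = f(t_n + h/2, w_n + (h/2)·k1); w_{n+1} = w_n + h·k2.
t=0.000000, w=1.700000:
  k1 = f(0.000000, 1.700000) = -2.350000
  k2 = f(0.125000, 1.406250) = -1.437539
  w ← 1.700000 + 0.25·(-1.437539) = 1.340615
w(0.25) ≈ 1.3406

1.3406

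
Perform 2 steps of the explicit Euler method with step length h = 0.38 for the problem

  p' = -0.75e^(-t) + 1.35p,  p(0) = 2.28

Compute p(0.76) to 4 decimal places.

4.5932

Euler: p_{n+1} = p_n + h·f(t_n, p_n).
t=0.000000, p=2.280000: f=2.328000 → p ← 2.280000 + 0.38·2.328000 = 3.164640
t=0.380000, p=3.164640: f=3.759368 → p ← 3.164640 + 0.38·3.759368 = 4.593200
p(0.76) ≈ 4.5932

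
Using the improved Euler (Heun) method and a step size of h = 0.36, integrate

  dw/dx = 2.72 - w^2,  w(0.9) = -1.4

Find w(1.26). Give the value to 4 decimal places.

Heun: k1 = f(x_n, w_n); k2 = f(x_n + h, w_n + h·k1); w_{n+1} = w_n + (h/2)·(k1 + k2).
x=0.900000, w=-1.400000:
  k1 = f(0.900000, -1.400000) = 0.760000
  k2 = f(1.260000, -1.126400) = 1.451223
  w ← -1.400000 + (0.36/2)·(0.760000 + 1.451223) = -1.001980
w(1.26) ≈ -1.0020

-1.0020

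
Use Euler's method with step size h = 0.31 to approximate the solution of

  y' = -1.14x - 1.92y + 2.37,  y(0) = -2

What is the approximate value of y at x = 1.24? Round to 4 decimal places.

0.7122

Euler: y_{n+1} = y_n + h·f(x_n, y_n).
x=0.000000, y=-2.000000: f=6.210000 → y ← -2.000000 + 0.31·6.210000 = -0.074900
x=0.310000, y=-0.074900: f=2.160408 → y ← -0.074900 + 0.31·2.160408 = 0.594826
x=0.620000, y=0.594826: f=0.521133 → y ← 0.594826 + 0.31·0.521133 = 0.756378
x=0.930000, y=0.756378: f=-0.142445 → y ← 0.756378 + 0.31·(-0.142445) = 0.712220
y(1.24) ≈ 0.7122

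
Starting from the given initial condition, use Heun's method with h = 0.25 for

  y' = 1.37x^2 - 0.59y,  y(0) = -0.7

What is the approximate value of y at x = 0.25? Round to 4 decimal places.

-0.5937

Heun: k1 = f(x_n, y_n); k2 = f(x_n + h, y_n + h·k1); y_{n+1} = y_n + (h/2)·(k1 + k2).
x=0.000000, y=-0.700000:
  k1 = f(0.000000, -0.700000) = 0.413000
  k2 = f(0.250000, -0.596750) = 0.437707
  y ← -0.700000 + (0.25/2)·(0.413000 + 0.437707) = -0.593662
y(0.25) ≈ -0.5937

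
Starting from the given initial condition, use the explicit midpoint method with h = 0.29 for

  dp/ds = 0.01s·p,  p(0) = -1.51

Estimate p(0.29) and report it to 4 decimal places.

Midpoint: k1 = f(s_n, p_n); k2 = f(s_n + h/2, p_n + (h/2)·k1); p_{n+1} = p_n + h·k2.
s=0.000000, p=-1.510000:
  k1 = f(0.000000, -1.510000) = 0.000000
  k2 = f(0.145000, -1.510000) = -0.002190
  p ← -1.510000 + 0.29·(-0.002190) = -1.510635
p(0.29) ≈ -1.5106

-1.5106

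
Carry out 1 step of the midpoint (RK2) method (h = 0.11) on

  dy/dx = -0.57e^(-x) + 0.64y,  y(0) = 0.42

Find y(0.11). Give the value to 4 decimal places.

Midpoint: k1 = f(x_n, y_n); k2 = f(x_n + h/2, y_n + (h/2)·k1); y_{n+1} = y_n + h·k2.
x=0.000000, y=0.420000:
  k1 = f(0.000000, 0.420000) = -0.301200
  k2 = f(0.055000, 0.403434) = -0.281299
  y ← 0.420000 + 0.11·(-0.281299) = 0.389057
y(0.11) ≈ 0.3891

0.3891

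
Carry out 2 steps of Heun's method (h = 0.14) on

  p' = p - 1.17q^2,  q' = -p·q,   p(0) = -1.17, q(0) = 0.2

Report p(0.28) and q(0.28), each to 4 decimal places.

-1.5681, 0.2916

Heun on (p,q): k1 = f(t_n, state_n); k2 = f(t_n + h, state_n + h·k1); state_{n+1} = state_n + (h/2)·(k1 + k2).
0.000000: (-1.170000, 0.200000)
  k1 = (-1.216800, 0.234000)
  predictor → (-1.340352, 0.232760)
  k2 = (-1.403739, 0.311980)
  → (-1.353438, 0.238219)
0.140000: (-1.353438, 0.238219)
  k1 = (-1.419833, 0.322414)
  predictor → (-1.552214, 0.283357)
  k2 = (-1.646155, 0.439830)
  → (-1.568057, 0.291576)
(p(0.28), q(0.28)) ≈ (-1.5681, 0.2916)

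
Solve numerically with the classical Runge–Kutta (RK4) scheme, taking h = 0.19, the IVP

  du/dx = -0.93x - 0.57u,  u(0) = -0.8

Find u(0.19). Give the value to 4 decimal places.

-0.7341

RK4: k1 = f(x_n, u_n); k2 = f(x_n + h/2, u_n + (h/2)·k1); k3 = f(x_n + h/2, u_n + (h/2)·k2); k4 = f(x_n + h, u_n + h·k3); u_{n+1} = u_n + (h/6)·(k1 + 2k2 + 2k3 + k4).
x=0.000000, u=-0.800000:
  k1 = f(0.000000, -0.800000) = 0.456000
  k2 = f(0.095000, -0.756680) = 0.342958
  k3 = f(0.095000, -0.767419) = 0.349079
  k4 = f(0.190000, -0.733675) = 0.241495
  u ← -0.800000 + (0.19/6)·(k1 + 2k2 + 2k3 + k4) = -0.734084
u(0.19) ≈ -0.7341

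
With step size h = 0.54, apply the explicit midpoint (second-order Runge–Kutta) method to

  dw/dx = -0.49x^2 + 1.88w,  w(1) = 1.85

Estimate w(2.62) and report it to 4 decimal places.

Midpoint: k1 = f(x_n, w_n); k2 = f(x_n + h/2, w_n + (h/2)·k1); w_{n+1} = w_n + h·k2.
x=1.000000, w=1.850000:
  k1 = f(1.000000, 1.850000) = 2.988000
  k2 = f(1.270000, 2.656760) = 4.204388
  w ← 1.850000 + 0.54·4.204388 = 4.120369
x=1.540000, w=4.120369:
  k1 = f(1.540000, 4.120369) = 6.584210
  k2 = f(1.810000, 5.898106) = 9.483151
  w ← 4.120369 + 0.54·9.483151 = 9.241271
x=2.080000, w=9.241271:
  k1 = f(2.080000, 9.241271) = 15.253653
  k2 = f(2.350000, 13.359757) = 22.410318
  w ← 9.241271 + 0.54·22.410318 = 21.342843
w(2.62) ≈ 21.3428

21.3428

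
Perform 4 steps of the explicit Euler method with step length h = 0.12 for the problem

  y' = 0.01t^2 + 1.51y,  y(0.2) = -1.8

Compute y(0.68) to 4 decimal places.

-3.5031

Euler: y_{n+1} = y_n + h·f(t_n, y_n).
t=0.200000, y=-1.800000: f=-2.717600 → y ← -1.800000 + 0.12·(-2.717600) = -2.126112
t=0.320000, y=-2.126112: f=-3.209405 → y ← -2.126112 + 0.12·(-3.209405) = -2.511241
t=0.440000, y=-2.511241: f=-3.790037 → y ← -2.511241 + 0.12·(-3.790037) = -2.966045
t=0.560000, y=-2.966045: f=-4.475592 → y ← -2.966045 + 0.12·(-4.475592) = -3.503116
y(0.68) ≈ -3.5031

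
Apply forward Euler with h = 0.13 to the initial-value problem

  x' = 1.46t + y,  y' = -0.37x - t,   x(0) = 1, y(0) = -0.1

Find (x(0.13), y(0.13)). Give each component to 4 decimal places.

0.9870, -0.1481

Euler on (x,y): x_{n+1} = x_n + h·x', y_{n+1} = y_n + h·y'.
0.000000: (1.000000, -0.100000); f=(-0.100000, -0.370000) → (0.987000, -0.148100)
(x(0.13), y(0.13)) ≈ (0.9870, -0.1481)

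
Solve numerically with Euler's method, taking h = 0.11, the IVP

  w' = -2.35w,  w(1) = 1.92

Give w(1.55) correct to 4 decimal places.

0.4304

Euler: w_{n+1} = w_n + h·f(t_n, w_n).
t=1.000000, w=1.920000: f=-4.512000 → w ← 1.920000 + 0.11·(-4.512000) = 1.423680
t=1.110000, w=1.423680: f=-3.345648 → w ← 1.423680 + 0.11·(-3.345648) = 1.055659
t=1.220000, w=1.055659: f=-2.480798 → w ← 1.055659 + 0.11·(-2.480798) = 0.782771
t=1.330000, w=0.782771: f=-1.839512 → w ← 0.782771 + 0.11·(-1.839512) = 0.580425
t=1.440000, w=0.580425: f=-1.363998 → w ← 0.580425 + 0.11·(-1.363998) = 0.430385
w(1.55) ≈ 0.4304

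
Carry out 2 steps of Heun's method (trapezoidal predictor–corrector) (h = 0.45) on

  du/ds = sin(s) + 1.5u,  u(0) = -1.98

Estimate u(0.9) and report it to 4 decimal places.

Heun: k1 = f(s_n, u_n); k2 = f(s_n + h, u_n + h·k1); u_{n+1} = u_n + (h/2)·(k1 + k2).
s=0.000000, u=-1.980000:
  k1 = f(0.000000, -1.980000) = -2.970000
  k2 = f(0.450000, -3.316500) = -4.539784
  u ← -1.980000 + (0.45/2)·(-2.970000 + (-4.539784)) = -3.669702
s=0.450000, u=-3.669702:
  k1 = f(0.450000, -3.669702) = -5.069587
  k2 = f(0.900000, -5.951016) = -8.143196
  u ← -3.669702 + (0.45/2)·(-5.069587 + (-8.143196)) = -6.642578
u(0.9) ≈ -6.6426

-6.6426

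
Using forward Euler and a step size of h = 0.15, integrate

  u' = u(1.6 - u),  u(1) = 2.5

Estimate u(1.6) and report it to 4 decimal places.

Euler: u_{n+1} = u_n + h·f(t_n, u_n).
t=1.000000, u=2.500000: f=-2.250000 → u ← 2.500000 + 0.15·(-2.250000) = 2.162500
t=1.150000, u=2.162500: f=-1.216406 → u ← 2.162500 + 0.15·(-1.216406) = 1.980039
t=1.300000, u=1.980039: f=-0.752492 → u ← 1.980039 + 0.15·(-0.752492) = 1.867165
t=1.450000, u=1.867165: f=-0.498842 → u ← 1.867165 + 0.15·(-0.498842) = 1.792339
u(1.6) ≈ 1.7923

1.7923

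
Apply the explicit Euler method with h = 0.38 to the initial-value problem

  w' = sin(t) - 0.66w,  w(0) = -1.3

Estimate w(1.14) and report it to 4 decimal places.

-0.1793

Euler: w_{n+1} = w_n + h·f(t_n, w_n).
t=0.000000, w=-1.300000: f=0.858000 → w ← -1.300000 + 0.38·0.858000 = -0.973960
t=0.380000, w=-0.973960: f=1.013734 → w ← -0.973960 + 0.38·1.013734 = -0.588741
t=0.760000, w=-0.588741: f=1.077491 → w ← -0.588741 + 0.38·1.077491 = -0.179295
w(1.14) ≈ -0.1793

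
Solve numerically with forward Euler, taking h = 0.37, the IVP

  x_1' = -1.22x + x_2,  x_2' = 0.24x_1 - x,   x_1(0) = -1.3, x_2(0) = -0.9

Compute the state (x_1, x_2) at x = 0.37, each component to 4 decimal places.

Euler on (x_1,x_2): x_1_{n+1} = x_1_n + h·x_1', x_2_{n+1} = x_2_n + h·x_2'.
0.000000: (-1.300000, -0.900000); f=(-0.900000, -0.312000) → (-1.633000, -1.015440)
(x_1(0.37), x_2(0.37)) ≈ (-1.6330, -1.0154)

-1.6330, -1.0154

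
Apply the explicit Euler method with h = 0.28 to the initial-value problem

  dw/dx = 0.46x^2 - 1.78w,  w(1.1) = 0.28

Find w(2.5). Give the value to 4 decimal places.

1.0169

Euler: w_{n+1} = w_n + h·f(x_n, w_n).
x=1.100000, w=0.280000: f=0.058200 → w ← 0.280000 + 0.28·0.058200 = 0.296296
x=1.380000, w=0.296296: f=0.348617 → w ← 0.296296 + 0.28·0.348617 = 0.393909
x=1.660000, w=0.393909: f=0.566418 → w ← 0.393909 + 0.28·0.566418 = 0.552506
x=1.940000, w=0.552506: f=0.747795 → w ← 0.552506 + 0.28·0.747795 = 0.761889
x=2.220000, w=0.761889: f=0.910902 → w ← 0.761889 + 0.28·0.910902 = 1.016941
w(2.5) ≈ 1.0169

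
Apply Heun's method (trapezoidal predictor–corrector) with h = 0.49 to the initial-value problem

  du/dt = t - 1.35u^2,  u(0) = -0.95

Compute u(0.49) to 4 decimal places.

-1.9200

Heun: k1 = f(t_n, u_n); k2 = f(t_n + h, u_n + h·k1); u_{n+1} = u_n + (h/2)·(k1 + k2).
t=0.000000, u=-0.950000:
  k1 = f(0.000000, -0.950000) = -1.218375
  k2 = f(0.490000, -1.547004) = -2.740848
  u ← -0.950000 + (0.49/2)·(-1.218375 + (-2.740848)) = -1.920010
u(0.49) ≈ -1.9200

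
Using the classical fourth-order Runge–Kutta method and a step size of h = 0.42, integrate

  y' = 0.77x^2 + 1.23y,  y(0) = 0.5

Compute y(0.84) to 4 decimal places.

RK4: k1 = f(x_n, y_n); k2 = f(x_n + h/2, y_n + (h/2)·k1); k3 = f(x_n + h/2, y_n + (h/2)·k2); k4 = f(x_n + h, y_n + h·k3); y_{n+1} = y_n + (h/6)·(k1 + 2k2 + 2k3 + k4).
x=0.000000, y=0.500000:
  k1 = f(0.000000, 0.500000) = 0.615000
  k2 = f(0.210000, 0.629150) = 0.807812
  k3 = f(0.210000, 0.669640) = 0.857615
  k4 = f(0.420000, 0.860198) = 1.193872
  y ← 0.500000 + (0.42/6)·(k1 + 2k2 + 2k3 + k4) = 0.859781
x=0.420000, y=0.859781:
  k1 = f(0.420000, 0.859781) = 1.193358
  k2 = f(0.630000, 1.110386) = 1.671388
  k3 = f(0.630000, 1.210772) = 1.794863
  k4 = f(0.840000, 1.613623) = 2.528068
  y ← 0.859781 + (0.42/6)·(k1 + 2k2 + 2k3 + k4) = 1.605556
y(0.84) ≈ 1.6056

1.6056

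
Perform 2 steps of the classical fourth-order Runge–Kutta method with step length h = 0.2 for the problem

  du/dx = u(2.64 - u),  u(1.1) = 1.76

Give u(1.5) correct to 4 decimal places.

RK4: k1 = f(x_n, u_n); k2 = f(x_n + h/2, u_n + (h/2)·k1); k3 = f(x_n + h/2, u_n + (h/2)·k2); k4 = f(x_n + h, u_n + h·k3); u_{n+1} = u_n + (h/6)·(k1 + 2k2 + 2k3 + k4).
x=1.100000, u=1.760000:
  k1 = f(1.100000, 1.760000) = 1.548800
  k2 = f(1.200000, 1.914880) = 1.388518
  k3 = f(1.200000, 1.898852) = 1.407331
  k4 = f(1.300000, 2.041466) = 1.221887
  u ← 1.760000 + (0.2/6)·(k1 + 2k2 + 2k3 + k4) = 2.038746
x=1.300000, u=2.038746:
  k1 = f(1.300000, 2.038746) = 1.225804
  k2 = f(1.400000, 2.161327) = 1.034570
  k3 = f(1.400000, 2.142203) = 1.066382
  k4 = f(1.500000, 2.252023) = 0.873734
  u ← 2.038746 + (0.2/6)·(k1 + 2k2 + 2k3 + k4) = 2.248794
u(1.5) ≈ 2.2488

2.2488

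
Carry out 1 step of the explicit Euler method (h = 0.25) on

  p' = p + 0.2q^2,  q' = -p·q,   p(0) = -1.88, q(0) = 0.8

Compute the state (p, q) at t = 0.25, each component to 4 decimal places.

-2.3180, 1.1760

Euler on (p,q): p_{n+1} = p_n + h·p', q_{n+1} = q_n + h·q'.
0.000000: (-1.880000, 0.800000); f=(-1.752000, 1.504000) → (-2.318000, 1.176000)
(p(0.25), q(0.25)) ≈ (-2.3180, 1.1760)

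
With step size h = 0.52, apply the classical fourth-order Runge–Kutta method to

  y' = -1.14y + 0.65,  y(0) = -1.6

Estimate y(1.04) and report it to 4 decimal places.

RK4: k1 = f(s_n, y_n); k2 = f(s_n + h/2, y_n + (h/2)·k1); k3 = f(s_n + h/2, y_n + (h/2)·k2); k4 = f(s_n + h, y_n + h·k3); y_{n+1} = y_n + (h/6)·(k1 + 2k2 + 2k3 + k4).
s=0.000000, y=-1.600000:
  k1 = f(0.000000, -1.600000) = 2.474000
  k2 = f(0.260000, -0.956760) = 1.740706
  k3 = f(0.260000, -1.147416) = 1.958055
  k4 = f(0.520000, -0.581812) = 1.313265
  y ← -1.600000 + (0.52/6)·(k1 + 2k2 + 2k3 + k4) = -0.630652
s=0.520000, y=-0.630652:
  k1 = f(0.520000, -0.630652) = 1.368943
  k2 = f(0.780000, -0.274727) = 0.963188
  k3 = f(0.780000, -0.380223) = 1.083454
  k4 = f(1.040000, -0.067256) = 0.726671
  y ← -0.630652 + (0.52/6)·(k1 + 2k2 + 2k3 + k4) = -0.094281
y(1.04) ≈ -0.0943

-0.0943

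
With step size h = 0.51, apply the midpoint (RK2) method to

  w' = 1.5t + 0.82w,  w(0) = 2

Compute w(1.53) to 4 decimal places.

9.4112

Midpoint: k1 = f(t_n, w_n); k2 = f(t_n + h/2, w_n + (h/2)·k1); w_{n+1} = w_n + h·k2.
t=0.000000, w=2.000000:
  k1 = f(0.000000, 2.000000) = 1.640000
  k2 = f(0.255000, 2.418200) = 2.365424
  w ← 2.000000 + 0.51·2.365424 = 3.206366
t=0.510000, w=3.206366:
  k1 = f(0.510000, 3.206366) = 3.394220
  k2 = f(0.765000, 4.071892) = 4.486452
  w ← 3.206366 + 0.51·4.486452 = 5.494457
t=1.020000, w=5.494457:
  k1 = f(1.020000, 5.494457) = 6.035454
  k2 = f(1.275000, 7.033498) = 7.679968
  w ← 5.494457 + 0.51·7.679968 = 9.411240
w(1.53) ≈ 9.4112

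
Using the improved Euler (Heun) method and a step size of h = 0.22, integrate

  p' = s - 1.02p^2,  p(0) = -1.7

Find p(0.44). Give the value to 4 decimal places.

-5.2107

Heun: k1 = f(s_n, p_n); k2 = f(s_n + h, p_n + h·k1); p_{n+1} = p_n + (h/2)·(k1 + k2).
s=0.000000, p=-1.700000:
  k1 = f(0.000000, -1.700000) = -2.947800
  k2 = f(0.220000, -2.348516) = -5.405838
  p ← -1.700000 + (0.22/2)·(-2.947800 + (-5.405838)) = -2.618900
s=0.220000, p=-2.618900:
  k1 = f(0.220000, -2.618900) = -6.775811
  k2 = f(0.440000, -4.109579) = -16.786409
  p ← -2.618900 + (0.22/2)·(-6.775811 + (-16.786409)) = -5.210744
p(0.44) ≈ -5.2107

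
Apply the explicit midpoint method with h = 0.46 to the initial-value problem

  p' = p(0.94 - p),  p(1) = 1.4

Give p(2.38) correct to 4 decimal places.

Midpoint: k1 = f(s_n, p_n); k2 = f(s_n + h/2, p_n + (h/2)·k1); p_{n+1} = p_n + h·k2.
s=1.000000, p=1.400000:
  k1 = f(1.000000, 1.400000) = -0.644000
  k2 = f(1.230000, 1.251880) = -0.390436
  p ← 1.400000 + 0.46·(-0.390436) = 1.220399
s=1.460000, p=1.220399:
  k1 = f(1.460000, 1.220399) = -0.342199
  k2 = f(1.690000, 1.141693) = -0.230272
  p ← 1.220399 + 0.46·(-0.230272) = 1.114474
s=1.920000, p=1.114474:
  k1 = f(1.920000, 1.114474) = -0.194447
  k2 = f(2.150000, 1.069751) = -0.138802
  p ← 1.114474 + 0.46·(-0.138802) = 1.050625
p(2.38) ≈ 1.0506

1.0506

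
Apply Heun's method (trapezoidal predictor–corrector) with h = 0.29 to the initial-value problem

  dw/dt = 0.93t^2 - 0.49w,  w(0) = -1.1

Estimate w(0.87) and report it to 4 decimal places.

Heun: k1 = f(t_n, w_n); k2 = f(t_n + h, w_n + h·k1); w_{n+1} = w_n + (h/2)·(k1 + k2).
t=0.000000, w=-1.100000:
  k1 = f(0.000000, -1.100000) = 0.539000
  k2 = f(0.290000, -0.943690) = 0.540621
  w ← -1.100000 + (0.29/2)·(0.539000 + 0.540621) = -0.943455
t=0.290000, w=-0.943455:
  k1 = f(0.290000, -0.943455) = 0.540506
  k2 = f(0.580000, -0.786708) = 0.698339
  w ← -0.943455 + (0.29/2)·(0.540506 + 0.698339) = -0.763822
t=0.580000, w=-0.763822:
  k1 = f(0.580000, -0.763822) = 0.687125
  k2 = f(0.870000, -0.564556) = 0.980550
  w ← -0.763822 + (0.29/2)·(0.687125 + 0.980550) = -0.522010
w(0.87) ≈ -0.5220

-0.5220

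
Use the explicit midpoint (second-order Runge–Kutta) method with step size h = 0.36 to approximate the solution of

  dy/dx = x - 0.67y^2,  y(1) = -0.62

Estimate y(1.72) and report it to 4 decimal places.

Midpoint: k1 = f(x_n, y_n); k2 = f(x_n + h/2, y_n + (h/2)·k1); y_{n+1} = y_n + h·k2.
x=1.000000, y=-0.620000:
  k1 = f(1.000000, -0.620000) = 0.742452
  k2 = f(1.180000, -0.486359) = 1.021515
  y ← -0.620000 + 0.36·1.021515 = -0.252255
x=1.360000, y=-0.252255:
  k1 = f(1.360000, -0.252255) = 1.317366
  k2 = f(1.540000, -0.015129) = 1.539847
  y ← -0.252255 + 0.36·1.539847 = 0.302090
y(1.72) ≈ 0.3021

0.3021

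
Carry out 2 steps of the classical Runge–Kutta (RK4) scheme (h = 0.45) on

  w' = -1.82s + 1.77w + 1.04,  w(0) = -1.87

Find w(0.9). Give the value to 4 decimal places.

-8.2208

RK4: k1 = f(s_n, w_n); k2 = f(s_n + h/2, w_n + (h/2)·k1); k3 = f(s_n + h/2, w_n + (h/2)·k2); k4 = f(s_n + h, w_n + h·k3); w_{n+1} = w_n + (h/6)·(k1 + 2k2 + 2k3 + k4).
s=0.000000, w=-1.870000:
  k1 = f(0.000000, -1.870000) = -2.269900
  k2 = f(0.225000, -2.380728) = -3.583388
  k3 = f(0.225000, -2.676262) = -4.106484
  k4 = f(0.450000, -3.717918) = -6.359715
  w ← -1.870000 + (0.45/6)·(k1 + 2k2 + 2k3 + k4) = -3.670702
s=0.450000, w=-3.670702:
  k1 = f(0.450000, -3.670702) = -6.276142
  k2 = f(0.675000, -5.082834) = -9.185116
  k3 = f(0.675000, -5.737353) = -10.343615
  k4 = f(0.900000, -8.325329) = -15.333831
  w ← -3.670702 + (0.45/6)·(k1 + 2k2 + 2k3 + k4) = -8.220760
w(0.9) ≈ -8.2208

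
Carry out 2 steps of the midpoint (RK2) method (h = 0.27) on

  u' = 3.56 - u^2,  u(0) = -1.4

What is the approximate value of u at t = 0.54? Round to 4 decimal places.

Midpoint: k1 = f(t_n, u_n); k2 = f(t_n + h/2, u_n + (h/2)·k1); u_{n+1} = u_n + h·k2.
t=0.000000, u=-1.400000:
  k1 = f(0.000000, -1.400000) = 1.600000
  k2 = f(0.135000, -1.184000) = 2.158144
  u ← -1.400000 + 0.27·2.158144 = -0.817301
t=0.270000, u=-0.817301:
  k1 = f(0.270000, -0.817301) = 2.892019
  k2 = f(0.405000, -0.426879) = 3.377775
  u ← -0.817301 + 0.27·3.377775 = 0.094698
u(0.54) ≈ 0.0947

0.0947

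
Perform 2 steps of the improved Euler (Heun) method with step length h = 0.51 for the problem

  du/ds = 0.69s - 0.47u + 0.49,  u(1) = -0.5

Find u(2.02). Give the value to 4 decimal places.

0.9548

Heun: k1 = f(s_n, u_n); k2 = f(s_n + h, u_n + h·k1); u_{n+1} = u_n + (h/2)·(k1 + k2).
s=1.000000, u=-0.500000:
  k1 = f(1.000000, -0.500000) = 1.415000
  k2 = f(1.510000, 0.221650) = 1.427724
  u ← -0.500000 + (0.51/2)·(1.415000 + 1.427724) = 0.224895
s=1.510000, u=0.224895:
  k1 = f(1.510000, 0.224895) = 1.426199
  k2 = f(2.020000, 0.952256) = 1.436239
  u ← 0.224895 + (0.51/2)·(1.426199 + 1.436239) = 0.954817
u(2.02) ≈ 0.9548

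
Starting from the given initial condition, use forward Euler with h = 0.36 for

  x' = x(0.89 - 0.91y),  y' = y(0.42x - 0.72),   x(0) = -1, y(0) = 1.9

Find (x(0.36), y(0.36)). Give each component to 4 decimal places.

-0.6980, 1.1202

Euler on (x,y): x_{n+1} = x_n + h·x', y_{n+1} = y_n + h·y'.
0.000000: (-1.000000, 1.900000); f=(0.839000, -2.166000) → (-0.697960, 1.120240)
(x(0.36), y(0.36)) ≈ (-0.6980, 1.1202)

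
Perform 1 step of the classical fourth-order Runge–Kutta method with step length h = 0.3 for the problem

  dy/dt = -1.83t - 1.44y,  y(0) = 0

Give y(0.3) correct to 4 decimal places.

RK4: k1 = f(t_n, y_n); k2 = f(t_n + h/2, y_n + (h/2)·k1); k3 = f(t_n + h/2, y_n + (h/2)·k2); k4 = f(t_n + h, y_n + h·k3); y_{n+1} = y_n + (h/6)·(k1 + 2k2 + 2k3 + k4).
t=0.000000, y=0.000000:
  k1 = f(0.000000, 0.000000) = 0.000000
  k2 = f(0.150000, 0.000000) = -0.274500
  k3 = f(0.150000, -0.041175) = -0.215208
  k4 = f(0.300000, -0.064562) = -0.456030
  y ← 0.000000 + (0.3/6)·(k1 + 2k2 + 2k3 + k4) = -0.071772
y(0.3) ≈ -0.0718

-0.0718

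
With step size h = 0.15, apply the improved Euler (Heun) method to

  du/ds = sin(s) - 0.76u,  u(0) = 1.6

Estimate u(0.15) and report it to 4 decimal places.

Heun: k1 = f(s_n, u_n); k2 = f(s_n + h, u_n + h·k1); u_{n+1} = u_n + (h/2)·(k1 + k2).
s=0.000000, u=1.600000:
  k1 = f(0.000000, 1.600000) = -1.216000
  k2 = f(0.150000, 1.417600) = -0.927938
  u ← 1.600000 + (0.15/2)·(-1.216000 + (-0.927938)) = 1.439205
u(0.15) ≈ 1.4392

1.4392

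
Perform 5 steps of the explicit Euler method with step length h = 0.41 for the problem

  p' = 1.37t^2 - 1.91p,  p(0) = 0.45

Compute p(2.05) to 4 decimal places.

1.7140

Euler: p_{n+1} = p_n + h·f(t_n, p_n).
t=0.000000, p=0.450000: f=-0.859500 → p ← 0.450000 + 0.41·(-0.859500) = 0.097605
t=0.410000, p=0.097605: f=0.043871 → p ← 0.097605 + 0.41·0.043871 = 0.115592
t=0.820000, p=0.115592: f=0.700407 → p ← 0.115592 + 0.41·0.700407 = 0.402759
t=1.230000, p=0.402759: f=1.303403 → p ← 0.402759 + 0.41·1.303403 = 0.937154
t=1.640000, p=0.937154: f=1.894787 → p ← 0.937154 + 0.41·1.894787 = 1.714017
p(2.05) ≈ 1.7140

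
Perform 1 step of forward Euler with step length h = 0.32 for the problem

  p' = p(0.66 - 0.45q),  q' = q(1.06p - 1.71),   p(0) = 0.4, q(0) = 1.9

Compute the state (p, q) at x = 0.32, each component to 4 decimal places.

Euler on (p,q): p_{n+1} = p_n + h·p', q_{n+1} = q_n + h·q'.
0.000000: (0.400000, 1.900000); f=(-0.078000, -2.443400) → (0.375040, 1.118112)
(p(0.32), q(0.32)) ≈ (0.3750, 1.1181)

0.3750, 1.1181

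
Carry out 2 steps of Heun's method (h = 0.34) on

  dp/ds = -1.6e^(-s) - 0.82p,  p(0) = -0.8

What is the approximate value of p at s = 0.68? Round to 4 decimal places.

-1.0358

Heun: k1 = f(s_n, p_n); k2 = f(s_n + h, p_n + h·k1); p_{n+1} = p_n + (h/2)·(k1 + k2).
s=0.000000, p=-0.800000:
  k1 = f(0.000000, -0.800000) = -0.944000
  k2 = f(0.340000, -1.120960) = -0.219645
  p ← -0.800000 + (0.34/2)·(-0.944000 + (-0.219645)) = -0.997820
s=0.340000, p=-0.997820:
  k1 = f(0.340000, -0.997820) = -0.320620
  k2 = f(0.680000, -1.106831) = 0.097014
  p ← -0.997820 + (0.34/2)·(-0.320620 + 0.097014) = -1.035833
p(0.68) ≈ -1.0358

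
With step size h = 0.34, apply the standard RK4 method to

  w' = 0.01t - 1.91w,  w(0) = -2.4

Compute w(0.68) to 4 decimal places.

-0.6555

RK4: k1 = f(t_n, w_n); k2 = f(t_n + h/2, w_n + (h/2)·k1); k3 = f(t_n + h/2, w_n + (h/2)·k2); k4 = f(t_n + h, w_n + h·k3); w_{n+1} = w_n + (h/6)·(k1 + 2k2 + 2k3 + k4).
t=0.000000, w=-2.400000:
  k1 = f(0.000000, -2.400000) = 4.584000
  k2 = f(0.170000, -1.620720) = 3.097275
  k3 = f(0.170000, -1.873463) = 3.580015
  k4 = f(0.340000, -1.182795) = 2.262538
  w ← -2.400000 + (0.34/6)·(k1 + 2k2 + 2k3 + k4) = -1.255270
t=0.340000, w=-1.255270:
  k1 = f(0.340000, -1.255270) = 2.400966
  k2 = f(0.510000, -0.847106) = 1.623072
  k3 = f(0.510000, -0.979348) = 1.875654
  k4 = f(0.680000, -0.617548) = 1.186316
  w ← -1.255270 + (0.34/6)·(k1 + 2k2 + 2k3 + k4) = -0.655468
w(0.68) ≈ -0.6555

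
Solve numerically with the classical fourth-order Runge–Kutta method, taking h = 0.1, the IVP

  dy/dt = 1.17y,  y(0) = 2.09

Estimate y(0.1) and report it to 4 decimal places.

RK4: k1 = f(t_n, y_n); k2 = f(t_n + h/2, y_n + (h/2)·k1); k3 = f(t_n + h/2, y_n + (h/2)·k2); k4 = f(t_n + h, y_n + h·k3); y_{n+1} = y_n + (h/6)·(k1 + 2k2 + 2k3 + k4).
t=0.000000, y=2.090000:
  k1 = f(0.000000, 2.090000) = 2.445300
  k2 = f(0.050000, 2.212265) = 2.588350
  k3 = f(0.050000, 2.219418) = 2.596718
  k4 = f(0.100000, 2.349672) = 2.749116
  y ← 2.090000 + (0.1/6)·(k1 + 2k2 + 2k3 + k4) = 2.349409
y(0.1) ≈ 2.3494

2.3494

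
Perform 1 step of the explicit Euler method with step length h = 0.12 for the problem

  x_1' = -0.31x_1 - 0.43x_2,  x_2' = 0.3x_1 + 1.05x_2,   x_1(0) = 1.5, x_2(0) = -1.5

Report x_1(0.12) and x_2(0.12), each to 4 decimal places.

Euler on (x_1,x_2): x_1_{n+1} = x_1_n + h·x_1', x_2_{n+1} = x_2_n + h·x_2'.
0.000000: (1.500000, -1.500000); f=(0.180000, -1.125000) → (1.521600, -1.635000)
(x_1(0.12), x_2(0.12)) ≈ (1.5216, -1.6350)

1.5216, -1.6350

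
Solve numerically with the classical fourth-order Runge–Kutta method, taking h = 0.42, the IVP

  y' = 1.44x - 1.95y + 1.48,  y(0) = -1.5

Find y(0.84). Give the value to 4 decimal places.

0.6306

RK4: k1 = f(x_n, y_n); k2 = f(x_n + h/2, y_n + (h/2)·k1); k3 = f(x_n + h/2, y_n + (h/2)·k2); k4 = f(x_n + h, y_n + h·k3); y_{n+1} = y_n + (h/6)·(k1 + 2k2 + 2k3 + k4).
x=0.000000, y=-1.500000:
  k1 = f(0.000000, -1.500000) = 4.405000
  k2 = f(0.210000, -0.574950) = 2.903553
  k3 = f(0.210000, -0.890254) = 3.518395
  k4 = f(0.420000, -0.022274) = 2.128234
  y ← -1.500000 + (0.42/6)·(k1 + 2k2 + 2k3 + k4) = -0.143601
x=0.420000, y=-0.143601:
  k1 = f(0.420000, -0.143601) = 2.364822
  k2 = f(0.630000, 0.353012) = 1.698827
  k3 = f(0.630000, 0.213153) = 1.971552
  k4 = f(0.840000, 0.684451) = 1.354921
  y ← -0.143601 + (0.42/6)·(k1 + 2k2 + 2k3 + k4) = 0.630634
y(0.84) ≈ 0.6306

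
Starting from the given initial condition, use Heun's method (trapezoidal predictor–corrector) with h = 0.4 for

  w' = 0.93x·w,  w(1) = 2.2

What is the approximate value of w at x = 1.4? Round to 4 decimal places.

3.3952

Heun: k1 = f(x_n, w_n); k2 = f(x_n + h, w_n + h·k1); w_{n+1} = w_n + (h/2)·(k1 + k2).
x=1.000000, w=2.200000:
  k1 = f(1.000000, 2.200000) = 2.046000
  k2 = f(1.400000, 3.018400) = 3.929957
  w ← 2.200000 + (0.4/2)·(2.046000 + 3.929957) = 3.395191
w(1.4) ≈ 3.3952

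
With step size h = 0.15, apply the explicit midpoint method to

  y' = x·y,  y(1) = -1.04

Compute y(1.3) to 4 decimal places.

Midpoint: k1 = f(x_n, y_n); k2 = f(x_n + h/2, y_n + (h/2)·k1); y_{n+1} = y_n + h·k2.
x=1.000000, y=-1.040000:
  k1 = f(1.000000, -1.040000) = -1.040000
  k2 = f(1.075000, -1.118000) = -1.201850
  y ← -1.040000 + 0.15·(-1.201850) = -1.220278
x=1.150000, y=-1.220278:
  k1 = f(1.150000, -1.220278) = -1.403319
  k2 = f(1.225000, -1.325526) = -1.623770
  y ← -1.220278 + 0.15·(-1.623770) = -1.463843
y(1.3) ≈ -1.4638

-1.4638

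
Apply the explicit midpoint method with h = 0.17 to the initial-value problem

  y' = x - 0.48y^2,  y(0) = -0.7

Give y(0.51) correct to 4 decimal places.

Midpoint: k1 = f(x_n, y_n); k2 = f(x_n + h/2, y_n + (h/2)·k1); y_{n+1} = y_n + h·k2.
x=0.000000, y=-0.700000:
  k1 = f(0.000000, -0.700000) = -0.235200
  k2 = f(0.085000, -0.719992) = -0.163826
  y ← -0.700000 + 0.17·(-0.163826) = -0.727850
x=0.170000, y=-0.727850:
  k1 = f(0.170000, -0.727850) = -0.084288
  k2 = f(0.255000, -0.735015) = -0.004319
  y ← -0.727850 + 0.17·(-0.004319) = -0.728585
x=0.340000, y=-0.728585:
  k1 = f(0.340000, -0.728585) = 0.085199
  k2 = f(0.425000, -0.721343) = 0.175239
  y ← -0.728585 + 0.17·0.175239 = -0.698794
y(0.51) ≈ -0.6988

-0.6988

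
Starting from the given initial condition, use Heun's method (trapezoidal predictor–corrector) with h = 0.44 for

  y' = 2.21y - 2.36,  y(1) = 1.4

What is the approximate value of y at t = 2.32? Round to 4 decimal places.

5.9234

Heun: k1 = f(t_n, y_n); k2 = f(t_n + h, y_n + h·k1); y_{n+1} = y_n + (h/2)·(k1 + k2).
t=1.000000, y=1.400000:
  k1 = f(1.000000, 1.400000) = 0.734000
  k2 = f(1.440000, 1.722960) = 1.447742
  y ← 1.400000 + (0.44/2)·(0.734000 + 1.447742) = 1.879983
t=1.440000, y=1.879983:
  k1 = f(1.440000, 1.879983) = 1.794763
  k2 = f(1.880000, 2.669679) = 3.539990
  y ← 1.879983 + (0.44/2)·(1.794763 + 3.539990) = 3.053629
t=1.880000, y=3.053629:
  k1 = f(1.880000, 3.053629) = 4.388520
  k2 = f(2.320000, 4.984577) = 8.655916
  y ← 3.053629 + (0.44/2)·(4.388520 + 8.655916) = 5.923405
y(2.32) ≈ 5.9234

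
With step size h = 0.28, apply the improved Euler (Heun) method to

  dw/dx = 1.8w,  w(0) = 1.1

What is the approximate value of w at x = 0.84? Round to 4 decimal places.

4.7727

Heun: k1 = f(x_n, w_n); k2 = f(x_n + h, w_n + h·k1); w_{n+1} = w_n + (h/2)·(k1 + k2).
x=0.000000, w=1.100000:
  k1 = f(0.000000, 1.100000) = 1.980000
  k2 = f(0.280000, 1.654400) = 2.977920
  w ← 1.100000 + (0.28/2)·(1.980000 + 2.977920) = 1.794109
x=0.280000, w=1.794109:
  k1 = f(0.280000, 1.794109) = 3.229396
  k2 = f(0.560000, 2.698340) = 4.857011
  w ← 1.794109 + (0.28/2)·(3.229396 + 4.857011) = 2.926206
x=0.560000, w=2.926206:
  k1 = f(0.560000, 2.926206) = 5.267170
  k2 = f(0.840000, 4.401014) = 7.921824
  w ← 2.926206 + (0.28/2)·(5.267170 + 7.921824) = 4.772665
w(0.84) ≈ 4.7727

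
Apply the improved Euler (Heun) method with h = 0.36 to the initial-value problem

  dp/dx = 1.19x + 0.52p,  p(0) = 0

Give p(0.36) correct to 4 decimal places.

0.0771

Heun: k1 = f(x_n, p_n); k2 = f(x_n + h, p_n + h·k1); p_{n+1} = p_n + (h/2)·(k1 + k2).
x=0.000000, p=0.000000:
  k1 = f(0.000000, 0.000000) = 0.000000
  k2 = f(0.360000, 0.000000) = 0.428400
  p ← 0.000000 + (0.36/2)·(0.000000 + 0.428400) = 0.077112
p(0.36) ≈ 0.0771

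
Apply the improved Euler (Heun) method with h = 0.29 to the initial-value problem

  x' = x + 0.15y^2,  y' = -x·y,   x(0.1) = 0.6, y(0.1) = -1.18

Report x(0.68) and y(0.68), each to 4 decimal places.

Heun on (x,y): k1 = f(t_n, state_n); k2 = f(t_n + h, state_n + h·k1); state_{n+1} = state_n + (h/2)·(k1 + k2).
0.100000: (0.600000, -1.180000)
  k1 = (0.808860, 0.708000)
  predictor → (0.834569, -0.974680)
  k2 = (0.977070, 0.813438)
  → (0.858960, -0.959391)
0.390000: (0.858960, -0.959391)
  k1 = (0.997025, 0.824079)
  predictor → (1.148097, -0.720409)
  k2 = (1.225945, 0.827099)
  → (1.181290, -0.719971)
(x(0.68), y(0.68)) ≈ (1.1813, -0.7200)

1.1813, -0.7200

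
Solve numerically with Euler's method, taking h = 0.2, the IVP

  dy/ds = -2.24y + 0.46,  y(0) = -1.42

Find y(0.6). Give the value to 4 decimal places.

Euler: y_{n+1} = y_n + h·f(s_n, y_n).
s=0.000000, y=-1.420000: f=3.640800 → y ← -1.420000 + 0.2·3.640800 = -0.691840
s=0.200000, y=-0.691840: f=2.009722 → y ← -0.691840 + 0.2·2.009722 = -0.289896
s=0.400000, y=-0.289896: f=1.109366 → y ← -0.289896 + 0.2·1.109366 = -0.068022
y(0.6) ≈ -0.0680

-0.0680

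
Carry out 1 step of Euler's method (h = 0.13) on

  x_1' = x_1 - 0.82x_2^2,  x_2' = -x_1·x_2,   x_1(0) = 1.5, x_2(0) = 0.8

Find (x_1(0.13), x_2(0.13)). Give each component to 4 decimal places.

Euler on (x_1,x_2): x_1_{n+1} = x_1_n + h·x_1', x_2_{n+1} = x_2_n + h·x_2'.
0.000000: (1.500000, 0.800000); f=(0.975200, -1.200000) → (1.626776, 0.644000)
(x_1(0.13), x_2(0.13)) ≈ (1.6268, 0.6440)

1.6268, 0.6440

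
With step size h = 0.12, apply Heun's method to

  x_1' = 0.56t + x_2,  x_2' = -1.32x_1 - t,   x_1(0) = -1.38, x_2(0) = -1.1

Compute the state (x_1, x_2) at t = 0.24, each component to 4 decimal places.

-1.5748, -0.6553

Heun on (x_1,x_2): k1 = f(t_n, state_n); k2 = f(t_n + h, state_n + h·k1); state_{n+1} = state_n + (h/2)·(k1 + k2).
0.000000: (-1.380000, -1.100000)
  k1 = (-1.100000, 1.821600)
  predictor → (-1.512000, -0.881408)
  k2 = (-0.814208, 1.875840)
  → (-1.494852, -0.878154)
0.120000: (-1.494852, -0.878154)
  k1 = (-0.810954, 1.853205)
  predictor → (-1.592167, -0.655769)
  k2 = (-0.521369, 1.861660)
  → (-1.574792, -0.655262)
(x_1(0.24), x_2(0.24)) ≈ (-1.5748, -0.6553)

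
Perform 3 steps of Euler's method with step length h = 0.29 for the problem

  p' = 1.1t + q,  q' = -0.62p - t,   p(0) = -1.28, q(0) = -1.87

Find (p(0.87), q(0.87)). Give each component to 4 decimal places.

-2.4253, -1.1680

Euler on (p,q): p_{n+1} = p_n + h·p', q_{n+1} = q_n + h·q'.
0.000000: (-1.280000, -1.870000); f=(-1.870000, 0.793600) → (-1.822300, -1.639856)
0.290000: (-1.822300, -1.639856); f=(-1.320856, 0.839826) → (-2.205348, -1.396306)
0.580000: (-2.205348, -1.396306); f=(-0.758306, 0.787316) → (-2.425257, -1.167985)
(p(0.87), q(0.87)) ≈ (-2.4253, -1.1680)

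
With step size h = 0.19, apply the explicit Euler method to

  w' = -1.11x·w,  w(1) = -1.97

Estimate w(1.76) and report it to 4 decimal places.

-0.5522

Euler: w_{n+1} = w_n + h·f(x_n, w_n).
x=1.000000, w=-1.970000: f=2.186700 → w ← -1.970000 + 0.19·2.186700 = -1.554527
x=1.190000, w=-1.554527: f=2.053375 → w ← -1.554527 + 0.19·2.053375 = -1.164386
x=1.380000, w=-1.164386: f=1.783606 → w ← -1.164386 + 0.19·1.783606 = -0.825501
x=1.570000, w=-0.825501: f=1.438600 → w ← -0.825501 + 0.19·1.438600 = -0.552167
w(1.76) ≈ -0.5522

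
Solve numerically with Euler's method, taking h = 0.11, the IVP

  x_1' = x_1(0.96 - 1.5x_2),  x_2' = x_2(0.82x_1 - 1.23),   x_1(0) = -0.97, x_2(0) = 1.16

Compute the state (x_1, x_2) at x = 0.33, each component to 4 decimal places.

-0.8391, 0.5576

Euler on (x_1,x_2): x_1_{n+1} = x_1_n + h·x_1', x_2_{n+1} = x_2_n + h·x_2'.
0.000000: (-0.970000, 1.160000); f=(0.756600, -2.349464) → (-0.886774, 0.901559)
0.110000: (-0.886774, 0.901559); f=(0.347916, -1.764490) → (-0.848503, 0.707465)
0.220000: (-0.848503, 0.707465); f=(0.085866, -1.362417) → (-0.839058, 0.557599)
(x_1(0.33), x_2(0.33)) ≈ (-0.8391, 0.5576)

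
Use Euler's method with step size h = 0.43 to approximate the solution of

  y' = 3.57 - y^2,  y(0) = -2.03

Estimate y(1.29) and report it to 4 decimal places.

-5.1268

Euler: y_{n+1} = y_n + h·f(x_n, y_n).
x=0.000000, y=-2.030000: f=-0.550900 → y ← -2.030000 + 0.43·(-0.550900) = -2.266887
x=0.430000, y=-2.266887: f=-1.568777 → y ← -2.266887 + 0.43·(-1.568777) = -2.941461
x=0.860000, y=-2.941461: f=-5.082193 → y ← -2.941461 + 0.43·(-5.082193) = -5.126804
y(1.29) ≈ -5.1268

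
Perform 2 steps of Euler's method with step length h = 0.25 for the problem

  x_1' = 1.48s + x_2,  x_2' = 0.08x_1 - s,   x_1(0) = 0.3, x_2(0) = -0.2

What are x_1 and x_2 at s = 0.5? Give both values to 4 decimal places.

Euler on (x_1,x_2): x_1_{n+1} = x_1_n + h·x_1', x_2_{n+1} = x_2_n + h·x_2'.
0.000000: (0.300000, -0.200000); f=(-0.200000, 0.024000) → (0.250000, -0.194000)
0.250000: (0.250000, -0.194000); f=(0.176000, -0.230000) → (0.294000, -0.251500)
(x_1(0.5), x_2(0.5)) ≈ (0.2940, -0.2515)

0.2940, -0.2515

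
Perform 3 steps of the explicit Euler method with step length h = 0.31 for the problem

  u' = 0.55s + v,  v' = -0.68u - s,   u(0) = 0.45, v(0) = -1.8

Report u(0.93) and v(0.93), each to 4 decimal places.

-1.1470, -2.0249

Euler on (u,v): u_{n+1} = u_n + h·u', v_{n+1} = v_n + h·v'.
0.000000: (0.450000, -1.800000); f=(-1.800000, -0.306000) → (-0.108000, -1.894860)
0.310000: (-0.108000, -1.894860); f=(-1.724360, -0.236560) → (-0.642552, -1.968194)
0.620000: (-0.642552, -1.968194); f=(-1.627194, -0.183065) → (-1.146982, -2.024944)
(u(0.93), v(0.93)) ≈ (-1.1470, -2.0249)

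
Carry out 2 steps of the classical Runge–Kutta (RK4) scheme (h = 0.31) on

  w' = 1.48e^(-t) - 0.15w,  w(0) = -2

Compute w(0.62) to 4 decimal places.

-1.1725

RK4: k1 = f(t_n, w_n); k2 = f(t_n + h/2, w_n + (h/2)·k1); k3 = f(t_n + h/2, w_n + (h/2)·k2); k4 = f(t_n + h, w_n + h·k3); w_{n+1} = w_n + (h/6)·(k1 + 2k2 + 2k3 + k4).
t=0.000000, w=-2.000000:
  k1 = f(0.000000, -2.000000) = 1.780000
  k2 = f(0.155000, -1.724100) = 1.526109
  k3 = f(0.155000, -1.763453) = 1.532012
  k4 = f(0.310000, -1.525076) = 1.314263
  w ← -2.000000 + (0.31/6)·(k1 + 2k2 + 2k3 + k4) = -1.524124
t=0.310000, w=-1.524124:
  k1 = f(0.310000, -1.524124) = 1.314120
  k2 = f(0.465000, -1.320435) = 1.127705
  k3 = f(0.465000, -1.349330) = 1.132039
  k4 = f(0.620000, -1.173192) = 0.972137
  w ← -1.524124 + (0.31/6)·(k1 + 2k2 + 2k3 + k4) = -1.172494
w(0.62) ≈ -1.1725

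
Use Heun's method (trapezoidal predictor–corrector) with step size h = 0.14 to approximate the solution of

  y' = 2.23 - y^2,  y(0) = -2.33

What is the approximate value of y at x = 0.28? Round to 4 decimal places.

Heun: k1 = f(x_n, y_n); k2 = f(x_n + h, y_n + h·k1); y_{n+1} = y_n + (h/2)·(k1 + k2).
x=0.000000, y=-2.330000:
  k1 = f(0.000000, -2.330000) = -3.198900
  k2 = f(0.140000, -2.777846) = -5.486428
  y ← -2.330000 + (0.14/2)·(-3.198900 + (-5.486428)) = -2.937973
x=0.140000, y=-2.937973:
  k1 = f(0.140000, -2.937973) = -6.401685
  k2 = f(0.280000, -3.834209) = -12.471158
  y ← -2.937973 + (0.14/2)·(-6.401685 + (-12.471158)) = -4.259072
y(0.28) ≈ -4.2591

-4.2591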